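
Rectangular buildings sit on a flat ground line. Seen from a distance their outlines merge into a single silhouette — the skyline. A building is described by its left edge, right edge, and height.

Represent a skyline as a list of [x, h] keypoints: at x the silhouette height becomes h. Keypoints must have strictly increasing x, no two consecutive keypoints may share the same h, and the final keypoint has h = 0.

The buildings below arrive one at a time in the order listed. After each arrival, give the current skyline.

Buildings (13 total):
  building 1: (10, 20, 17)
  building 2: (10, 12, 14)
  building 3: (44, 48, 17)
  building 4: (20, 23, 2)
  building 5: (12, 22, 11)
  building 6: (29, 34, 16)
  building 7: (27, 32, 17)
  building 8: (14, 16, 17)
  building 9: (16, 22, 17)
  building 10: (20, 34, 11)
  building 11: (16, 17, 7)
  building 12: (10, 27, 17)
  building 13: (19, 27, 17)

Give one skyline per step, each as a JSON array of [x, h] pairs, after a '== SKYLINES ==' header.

== SKYLINES ==
[[10,17],[20,0]]
[[10,17],[20,0]]
[[10,17],[20,0],[44,17],[48,0]]
[[10,17],[20,2],[23,0],[44,17],[48,0]]
[[10,17],[20,11],[22,2],[23,0],[44,17],[48,0]]
[[10,17],[20,11],[22,2],[23,0],[29,16],[34,0],[44,17],[48,0]]
[[10,17],[20,11],[22,2],[23,0],[27,17],[32,16],[34,0],[44,17],[48,0]]
[[10,17],[20,11],[22,2],[23,0],[27,17],[32,16],[34,0],[44,17],[48,0]]
[[10,17],[22,2],[23,0],[27,17],[32,16],[34,0],[44,17],[48,0]]
[[10,17],[22,11],[27,17],[32,16],[34,0],[44,17],[48,0]]
[[10,17],[22,11],[27,17],[32,16],[34,0],[44,17],[48,0]]
[[10,17],[32,16],[34,0],[44,17],[48,0]]
[[10,17],[32,16],[34,0],[44,17],[48,0]]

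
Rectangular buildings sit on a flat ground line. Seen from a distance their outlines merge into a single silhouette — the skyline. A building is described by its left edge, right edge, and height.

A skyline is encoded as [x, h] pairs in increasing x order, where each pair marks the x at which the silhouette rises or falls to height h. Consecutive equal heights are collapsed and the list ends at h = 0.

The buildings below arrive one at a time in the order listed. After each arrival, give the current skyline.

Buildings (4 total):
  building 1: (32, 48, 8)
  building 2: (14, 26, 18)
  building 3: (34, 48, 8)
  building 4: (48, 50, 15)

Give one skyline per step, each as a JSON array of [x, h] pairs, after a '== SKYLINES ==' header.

== SKYLINES ==
[[32,8],[48,0]]
[[14,18],[26,0],[32,8],[48,0]]
[[14,18],[26,0],[32,8],[48,0]]
[[14,18],[26,0],[32,8],[48,15],[50,0]]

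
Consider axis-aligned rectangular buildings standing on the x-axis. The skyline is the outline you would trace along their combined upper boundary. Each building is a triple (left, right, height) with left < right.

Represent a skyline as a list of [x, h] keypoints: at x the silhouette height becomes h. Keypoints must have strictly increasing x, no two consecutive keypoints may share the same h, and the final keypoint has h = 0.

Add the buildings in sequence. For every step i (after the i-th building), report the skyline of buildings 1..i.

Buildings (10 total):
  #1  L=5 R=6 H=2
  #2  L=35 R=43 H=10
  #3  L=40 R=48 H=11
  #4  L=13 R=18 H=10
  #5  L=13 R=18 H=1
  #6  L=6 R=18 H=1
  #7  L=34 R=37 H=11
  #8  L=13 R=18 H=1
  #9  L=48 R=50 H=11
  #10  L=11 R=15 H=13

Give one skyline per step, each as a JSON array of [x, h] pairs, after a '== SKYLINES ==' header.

== SKYLINES ==
[[5,2],[6,0]]
[[5,2],[6,0],[35,10],[43,0]]
[[5,2],[6,0],[35,10],[40,11],[48,0]]
[[5,2],[6,0],[13,10],[18,0],[35,10],[40,11],[48,0]]
[[5,2],[6,0],[13,10],[18,0],[35,10],[40,11],[48,0]]
[[5,2],[6,1],[13,10],[18,0],[35,10],[40,11],[48,0]]
[[5,2],[6,1],[13,10],[18,0],[34,11],[37,10],[40,11],[48,0]]
[[5,2],[6,1],[13,10],[18,0],[34,11],[37,10],[40,11],[48,0]]
[[5,2],[6,1],[13,10],[18,0],[34,11],[37,10],[40,11],[50,0]]
[[5,2],[6,1],[11,13],[15,10],[18,0],[34,11],[37,10],[40,11],[50,0]]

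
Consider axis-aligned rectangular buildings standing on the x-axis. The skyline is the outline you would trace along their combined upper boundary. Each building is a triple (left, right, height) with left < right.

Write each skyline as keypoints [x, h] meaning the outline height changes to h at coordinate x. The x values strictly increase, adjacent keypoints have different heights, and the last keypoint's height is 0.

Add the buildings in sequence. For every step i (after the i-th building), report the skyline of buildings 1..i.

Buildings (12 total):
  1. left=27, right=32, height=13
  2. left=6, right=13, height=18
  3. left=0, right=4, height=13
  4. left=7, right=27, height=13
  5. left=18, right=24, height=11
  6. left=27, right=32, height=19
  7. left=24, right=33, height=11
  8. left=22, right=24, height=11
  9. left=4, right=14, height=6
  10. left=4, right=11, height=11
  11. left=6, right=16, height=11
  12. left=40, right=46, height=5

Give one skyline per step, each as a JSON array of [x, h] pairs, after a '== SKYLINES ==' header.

== SKYLINES ==
[[27,13],[32,0]]
[[6,18],[13,0],[27,13],[32,0]]
[[0,13],[4,0],[6,18],[13,0],[27,13],[32,0]]
[[0,13],[4,0],[6,18],[13,13],[32,0]]
[[0,13],[4,0],[6,18],[13,13],[32,0]]
[[0,13],[4,0],[6,18],[13,13],[27,19],[32,0]]
[[0,13],[4,0],[6,18],[13,13],[27,19],[32,11],[33,0]]
[[0,13],[4,0],[6,18],[13,13],[27,19],[32,11],[33,0]]
[[0,13],[4,6],[6,18],[13,13],[27,19],[32,11],[33,0]]
[[0,13],[4,11],[6,18],[13,13],[27,19],[32,11],[33,0]]
[[0,13],[4,11],[6,18],[13,13],[27,19],[32,11],[33,0]]
[[0,13],[4,11],[6,18],[13,13],[27,19],[32,11],[33,0],[40,5],[46,0]]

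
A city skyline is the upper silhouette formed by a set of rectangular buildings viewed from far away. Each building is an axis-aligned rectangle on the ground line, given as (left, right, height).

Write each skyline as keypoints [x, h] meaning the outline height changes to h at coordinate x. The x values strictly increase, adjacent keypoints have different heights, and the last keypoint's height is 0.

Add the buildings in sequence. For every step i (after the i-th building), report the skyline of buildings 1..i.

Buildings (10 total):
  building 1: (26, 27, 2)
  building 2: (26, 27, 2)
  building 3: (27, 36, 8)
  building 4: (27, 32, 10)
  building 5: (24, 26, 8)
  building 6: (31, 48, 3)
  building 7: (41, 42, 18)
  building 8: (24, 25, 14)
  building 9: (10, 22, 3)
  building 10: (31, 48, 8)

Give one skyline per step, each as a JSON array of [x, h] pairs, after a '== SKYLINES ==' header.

== SKYLINES ==
[[26,2],[27,0]]
[[26,2],[27,0]]
[[26,2],[27,8],[36,0]]
[[26,2],[27,10],[32,8],[36,0]]
[[24,8],[26,2],[27,10],[32,8],[36,0]]
[[24,8],[26,2],[27,10],[32,8],[36,3],[48,0]]
[[24,8],[26,2],[27,10],[32,8],[36,3],[41,18],[42,3],[48,0]]
[[24,14],[25,8],[26,2],[27,10],[32,8],[36,3],[41,18],[42,3],[48,0]]
[[10,3],[22,0],[24,14],[25,8],[26,2],[27,10],[32,8],[36,3],[41,18],[42,3],[48,0]]
[[10,3],[22,0],[24,14],[25,8],[26,2],[27,10],[32,8],[41,18],[42,8],[48,0]]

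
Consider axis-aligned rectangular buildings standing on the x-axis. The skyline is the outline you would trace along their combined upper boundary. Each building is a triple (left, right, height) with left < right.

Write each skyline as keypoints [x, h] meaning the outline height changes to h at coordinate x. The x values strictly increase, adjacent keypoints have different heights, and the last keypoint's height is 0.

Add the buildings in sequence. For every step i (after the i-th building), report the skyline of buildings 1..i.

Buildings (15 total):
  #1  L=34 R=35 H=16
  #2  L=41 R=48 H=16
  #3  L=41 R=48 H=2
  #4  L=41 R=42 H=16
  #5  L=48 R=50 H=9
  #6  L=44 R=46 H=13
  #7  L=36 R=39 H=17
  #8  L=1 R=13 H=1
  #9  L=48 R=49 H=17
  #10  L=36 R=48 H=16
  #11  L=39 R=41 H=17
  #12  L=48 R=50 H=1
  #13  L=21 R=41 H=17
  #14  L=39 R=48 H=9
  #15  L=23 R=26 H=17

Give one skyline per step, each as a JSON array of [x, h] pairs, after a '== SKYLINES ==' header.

== SKYLINES ==
[[34,16],[35,0]]
[[34,16],[35,0],[41,16],[48,0]]
[[34,16],[35,0],[41,16],[48,0]]
[[34,16],[35,0],[41,16],[48,0]]
[[34,16],[35,0],[41,16],[48,9],[50,0]]
[[34,16],[35,0],[41,16],[48,9],[50,0]]
[[34,16],[35,0],[36,17],[39,0],[41,16],[48,9],[50,0]]
[[1,1],[13,0],[34,16],[35,0],[36,17],[39,0],[41,16],[48,9],[50,0]]
[[1,1],[13,0],[34,16],[35,0],[36,17],[39,0],[41,16],[48,17],[49,9],[50,0]]
[[1,1],[13,0],[34,16],[35,0],[36,17],[39,16],[48,17],[49,9],[50,0]]
[[1,1],[13,0],[34,16],[35,0],[36,17],[41,16],[48,17],[49,9],[50,0]]
[[1,1],[13,0],[34,16],[35,0],[36,17],[41,16],[48,17],[49,9],[50,0]]
[[1,1],[13,0],[21,17],[41,16],[48,17],[49,9],[50,0]]
[[1,1],[13,0],[21,17],[41,16],[48,17],[49,9],[50,0]]
[[1,1],[13,0],[21,17],[41,16],[48,17],[49,9],[50,0]]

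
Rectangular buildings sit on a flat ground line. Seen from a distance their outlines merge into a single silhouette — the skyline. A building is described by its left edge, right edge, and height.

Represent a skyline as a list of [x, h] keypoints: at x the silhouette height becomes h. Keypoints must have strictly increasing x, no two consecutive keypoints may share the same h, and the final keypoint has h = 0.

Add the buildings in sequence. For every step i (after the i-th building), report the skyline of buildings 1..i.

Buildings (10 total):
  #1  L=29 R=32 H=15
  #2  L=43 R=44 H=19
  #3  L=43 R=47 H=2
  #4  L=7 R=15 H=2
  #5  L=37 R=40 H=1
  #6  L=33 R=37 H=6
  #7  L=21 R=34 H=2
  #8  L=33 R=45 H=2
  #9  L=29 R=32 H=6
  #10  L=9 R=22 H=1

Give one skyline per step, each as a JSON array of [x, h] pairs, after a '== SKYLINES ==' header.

== SKYLINES ==
[[29,15],[32,0]]
[[29,15],[32,0],[43,19],[44,0]]
[[29,15],[32,0],[43,19],[44,2],[47,0]]
[[7,2],[15,0],[29,15],[32,0],[43,19],[44,2],[47,0]]
[[7,2],[15,0],[29,15],[32,0],[37,1],[40,0],[43,19],[44,2],[47,0]]
[[7,2],[15,0],[29,15],[32,0],[33,6],[37,1],[40,0],[43,19],[44,2],[47,0]]
[[7,2],[15,0],[21,2],[29,15],[32,2],[33,6],[37,1],[40,0],[43,19],[44,2],[47,0]]
[[7,2],[15,0],[21,2],[29,15],[32,2],[33,6],[37,2],[43,19],[44,2],[47,0]]
[[7,2],[15,0],[21,2],[29,15],[32,2],[33,6],[37,2],[43,19],[44,2],[47,0]]
[[7,2],[15,1],[21,2],[29,15],[32,2],[33,6],[37,2],[43,19],[44,2],[47,0]]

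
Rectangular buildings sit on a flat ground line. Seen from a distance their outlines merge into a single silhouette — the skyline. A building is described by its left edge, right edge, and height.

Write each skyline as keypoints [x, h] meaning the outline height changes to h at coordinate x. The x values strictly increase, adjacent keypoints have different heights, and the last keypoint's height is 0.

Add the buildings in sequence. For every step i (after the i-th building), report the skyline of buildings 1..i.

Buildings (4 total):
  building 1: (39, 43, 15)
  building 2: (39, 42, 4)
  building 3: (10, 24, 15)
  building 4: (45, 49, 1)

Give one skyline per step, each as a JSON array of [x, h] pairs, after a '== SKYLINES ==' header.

== SKYLINES ==
[[39,15],[43,0]]
[[39,15],[43,0]]
[[10,15],[24,0],[39,15],[43,0]]
[[10,15],[24,0],[39,15],[43,0],[45,1],[49,0]]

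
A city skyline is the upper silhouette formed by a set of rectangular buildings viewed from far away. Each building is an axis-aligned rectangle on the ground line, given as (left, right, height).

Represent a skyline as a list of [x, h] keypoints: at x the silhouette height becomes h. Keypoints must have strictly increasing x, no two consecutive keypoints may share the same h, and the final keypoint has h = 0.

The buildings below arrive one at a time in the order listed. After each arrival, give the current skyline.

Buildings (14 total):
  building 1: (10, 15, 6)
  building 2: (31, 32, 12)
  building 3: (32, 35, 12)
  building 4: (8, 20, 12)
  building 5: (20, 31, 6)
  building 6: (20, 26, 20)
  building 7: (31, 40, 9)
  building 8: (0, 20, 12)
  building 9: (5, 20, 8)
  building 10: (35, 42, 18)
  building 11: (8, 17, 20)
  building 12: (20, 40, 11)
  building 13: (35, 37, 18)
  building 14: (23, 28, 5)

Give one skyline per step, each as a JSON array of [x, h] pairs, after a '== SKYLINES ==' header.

== SKYLINES ==
[[10,6],[15,0]]
[[10,6],[15,0],[31,12],[32,0]]
[[10,6],[15,0],[31,12],[35,0]]
[[8,12],[20,0],[31,12],[35,0]]
[[8,12],[20,6],[31,12],[35,0]]
[[8,12],[20,20],[26,6],[31,12],[35,0]]
[[8,12],[20,20],[26,6],[31,12],[35,9],[40,0]]
[[0,12],[20,20],[26,6],[31,12],[35,9],[40,0]]
[[0,12],[20,20],[26,6],[31,12],[35,9],[40,0]]
[[0,12],[20,20],[26,6],[31,12],[35,18],[42,0]]
[[0,12],[8,20],[17,12],[20,20],[26,6],[31,12],[35,18],[42,0]]
[[0,12],[8,20],[17,12],[20,20],[26,11],[31,12],[35,18],[42,0]]
[[0,12],[8,20],[17,12],[20,20],[26,11],[31,12],[35,18],[42,0]]
[[0,12],[8,20],[17,12],[20,20],[26,11],[31,12],[35,18],[42,0]]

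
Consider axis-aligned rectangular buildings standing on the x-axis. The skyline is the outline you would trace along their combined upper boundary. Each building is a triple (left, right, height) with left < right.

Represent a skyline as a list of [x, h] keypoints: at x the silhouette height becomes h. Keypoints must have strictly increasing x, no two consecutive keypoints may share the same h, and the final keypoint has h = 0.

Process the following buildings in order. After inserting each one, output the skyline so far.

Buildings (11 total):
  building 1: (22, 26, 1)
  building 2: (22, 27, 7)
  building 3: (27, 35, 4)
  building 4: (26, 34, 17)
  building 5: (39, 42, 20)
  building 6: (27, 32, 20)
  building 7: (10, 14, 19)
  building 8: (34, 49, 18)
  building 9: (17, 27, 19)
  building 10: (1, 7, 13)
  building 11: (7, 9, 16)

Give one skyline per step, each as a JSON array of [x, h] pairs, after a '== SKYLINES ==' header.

== SKYLINES ==
[[22,1],[26,0]]
[[22,7],[27,0]]
[[22,7],[27,4],[35,0]]
[[22,7],[26,17],[34,4],[35,0]]
[[22,7],[26,17],[34,4],[35,0],[39,20],[42,0]]
[[22,7],[26,17],[27,20],[32,17],[34,4],[35,0],[39,20],[42,0]]
[[10,19],[14,0],[22,7],[26,17],[27,20],[32,17],[34,4],[35,0],[39,20],[42,0]]
[[10,19],[14,0],[22,7],[26,17],[27,20],[32,17],[34,18],[39,20],[42,18],[49,0]]
[[10,19],[14,0],[17,19],[27,20],[32,17],[34,18],[39,20],[42,18],[49,0]]
[[1,13],[7,0],[10,19],[14,0],[17,19],[27,20],[32,17],[34,18],[39,20],[42,18],[49,0]]
[[1,13],[7,16],[9,0],[10,19],[14,0],[17,19],[27,20],[32,17],[34,18],[39,20],[42,18],[49,0]]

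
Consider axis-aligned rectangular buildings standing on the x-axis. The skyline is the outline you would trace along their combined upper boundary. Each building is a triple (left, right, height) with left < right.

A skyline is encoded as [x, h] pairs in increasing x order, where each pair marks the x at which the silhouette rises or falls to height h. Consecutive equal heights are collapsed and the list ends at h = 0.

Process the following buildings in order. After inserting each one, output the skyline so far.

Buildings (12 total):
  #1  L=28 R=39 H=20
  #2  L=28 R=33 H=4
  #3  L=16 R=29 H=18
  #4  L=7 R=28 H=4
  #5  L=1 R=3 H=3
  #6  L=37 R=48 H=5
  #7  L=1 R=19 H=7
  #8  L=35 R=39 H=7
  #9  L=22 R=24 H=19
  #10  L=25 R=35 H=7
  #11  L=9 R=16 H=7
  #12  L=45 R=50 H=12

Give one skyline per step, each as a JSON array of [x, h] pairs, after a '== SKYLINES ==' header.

== SKYLINES ==
[[28,20],[39,0]]
[[28,20],[39,0]]
[[16,18],[28,20],[39,0]]
[[7,4],[16,18],[28,20],[39,0]]
[[1,3],[3,0],[7,4],[16,18],[28,20],[39,0]]
[[1,3],[3,0],[7,4],[16,18],[28,20],[39,5],[48,0]]
[[1,7],[16,18],[28,20],[39,5],[48,0]]
[[1,7],[16,18],[28,20],[39,5],[48,0]]
[[1,7],[16,18],[22,19],[24,18],[28,20],[39,5],[48,0]]
[[1,7],[16,18],[22,19],[24,18],[28,20],[39,5],[48,0]]
[[1,7],[16,18],[22,19],[24,18],[28,20],[39,5],[48,0]]
[[1,7],[16,18],[22,19],[24,18],[28,20],[39,5],[45,12],[50,0]]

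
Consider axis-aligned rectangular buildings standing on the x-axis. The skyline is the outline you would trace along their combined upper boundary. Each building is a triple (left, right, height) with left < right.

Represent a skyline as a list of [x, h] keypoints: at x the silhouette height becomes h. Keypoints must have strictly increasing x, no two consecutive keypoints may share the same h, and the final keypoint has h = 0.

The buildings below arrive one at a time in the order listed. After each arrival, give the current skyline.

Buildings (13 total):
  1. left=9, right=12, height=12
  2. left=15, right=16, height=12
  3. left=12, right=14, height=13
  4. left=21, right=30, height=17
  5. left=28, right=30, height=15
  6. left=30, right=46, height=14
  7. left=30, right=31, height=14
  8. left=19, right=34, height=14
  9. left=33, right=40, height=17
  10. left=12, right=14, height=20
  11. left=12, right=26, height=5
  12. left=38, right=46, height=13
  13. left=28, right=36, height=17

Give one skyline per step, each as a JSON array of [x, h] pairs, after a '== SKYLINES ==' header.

== SKYLINES ==
[[9,12],[12,0]]
[[9,12],[12,0],[15,12],[16,0]]
[[9,12],[12,13],[14,0],[15,12],[16,0]]
[[9,12],[12,13],[14,0],[15,12],[16,0],[21,17],[30,0]]
[[9,12],[12,13],[14,0],[15,12],[16,0],[21,17],[30,0]]
[[9,12],[12,13],[14,0],[15,12],[16,0],[21,17],[30,14],[46,0]]
[[9,12],[12,13],[14,0],[15,12],[16,0],[21,17],[30,14],[46,0]]
[[9,12],[12,13],[14,0],[15,12],[16,0],[19,14],[21,17],[30,14],[46,0]]
[[9,12],[12,13],[14,0],[15,12],[16,0],[19,14],[21,17],[30,14],[33,17],[40,14],[46,0]]
[[9,12],[12,20],[14,0],[15,12],[16,0],[19,14],[21,17],[30,14],[33,17],[40,14],[46,0]]
[[9,12],[12,20],[14,5],[15,12],[16,5],[19,14],[21,17],[30,14],[33,17],[40,14],[46,0]]
[[9,12],[12,20],[14,5],[15,12],[16,5],[19,14],[21,17],[30,14],[33,17],[40,14],[46,0]]
[[9,12],[12,20],[14,5],[15,12],[16,5],[19,14],[21,17],[40,14],[46,0]]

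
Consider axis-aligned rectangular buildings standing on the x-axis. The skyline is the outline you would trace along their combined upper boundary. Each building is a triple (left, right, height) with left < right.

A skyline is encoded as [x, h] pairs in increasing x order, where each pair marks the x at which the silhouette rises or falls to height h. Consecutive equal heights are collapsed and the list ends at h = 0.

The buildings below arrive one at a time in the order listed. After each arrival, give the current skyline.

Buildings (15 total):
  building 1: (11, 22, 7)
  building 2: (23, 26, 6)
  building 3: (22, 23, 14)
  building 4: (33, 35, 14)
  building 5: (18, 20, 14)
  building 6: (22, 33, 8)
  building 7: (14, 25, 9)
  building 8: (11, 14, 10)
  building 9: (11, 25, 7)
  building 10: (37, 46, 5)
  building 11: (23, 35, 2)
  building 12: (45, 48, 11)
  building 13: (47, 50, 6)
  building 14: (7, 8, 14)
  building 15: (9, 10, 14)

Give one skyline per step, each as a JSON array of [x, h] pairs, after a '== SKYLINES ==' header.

== SKYLINES ==
[[11,7],[22,0]]
[[11,7],[22,0],[23,6],[26,0]]
[[11,7],[22,14],[23,6],[26,0]]
[[11,7],[22,14],[23,6],[26,0],[33,14],[35,0]]
[[11,7],[18,14],[20,7],[22,14],[23,6],[26,0],[33,14],[35,0]]
[[11,7],[18,14],[20,7],[22,14],[23,8],[33,14],[35,0]]
[[11,7],[14,9],[18,14],[20,9],[22,14],[23,9],[25,8],[33,14],[35,0]]
[[11,10],[14,9],[18,14],[20,9],[22,14],[23,9],[25,8],[33,14],[35,0]]
[[11,10],[14,9],[18,14],[20,9],[22,14],[23,9],[25,8],[33,14],[35,0]]
[[11,10],[14,9],[18,14],[20,9],[22,14],[23,9],[25,8],[33,14],[35,0],[37,5],[46,0]]
[[11,10],[14,9],[18,14],[20,9],[22,14],[23,9],[25,8],[33,14],[35,0],[37,5],[46,0]]
[[11,10],[14,9],[18,14],[20,9],[22,14],[23,9],[25,8],[33,14],[35,0],[37,5],[45,11],[48,0]]
[[11,10],[14,9],[18,14],[20,9],[22,14],[23,9],[25,8],[33,14],[35,0],[37,5],[45,11],[48,6],[50,0]]
[[7,14],[8,0],[11,10],[14,9],[18,14],[20,9],[22,14],[23,9],[25,8],[33,14],[35,0],[37,5],[45,11],[48,6],[50,0]]
[[7,14],[8,0],[9,14],[10,0],[11,10],[14,9],[18,14],[20,9],[22,14],[23,9],[25,8],[33,14],[35,0],[37,5],[45,11],[48,6],[50,0]]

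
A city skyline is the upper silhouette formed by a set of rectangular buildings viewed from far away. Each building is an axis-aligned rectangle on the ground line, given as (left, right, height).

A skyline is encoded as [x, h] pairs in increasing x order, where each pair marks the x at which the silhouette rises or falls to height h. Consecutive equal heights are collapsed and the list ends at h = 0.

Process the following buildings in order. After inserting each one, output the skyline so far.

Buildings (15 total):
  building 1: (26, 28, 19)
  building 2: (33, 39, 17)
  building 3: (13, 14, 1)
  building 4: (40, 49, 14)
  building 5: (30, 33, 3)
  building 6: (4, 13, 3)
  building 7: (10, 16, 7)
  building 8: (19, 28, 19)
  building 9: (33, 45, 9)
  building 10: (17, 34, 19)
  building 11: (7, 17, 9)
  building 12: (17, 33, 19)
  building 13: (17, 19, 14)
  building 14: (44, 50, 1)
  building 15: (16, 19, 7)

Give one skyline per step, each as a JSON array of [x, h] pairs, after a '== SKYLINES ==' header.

== SKYLINES ==
[[26,19],[28,0]]
[[26,19],[28,0],[33,17],[39,0]]
[[13,1],[14,0],[26,19],[28,0],[33,17],[39,0]]
[[13,1],[14,0],[26,19],[28,0],[33,17],[39,0],[40,14],[49,0]]
[[13,1],[14,0],[26,19],[28,0],[30,3],[33,17],[39,0],[40,14],[49,0]]
[[4,3],[13,1],[14,0],[26,19],[28,0],[30,3],[33,17],[39,0],[40,14],[49,0]]
[[4,3],[10,7],[16,0],[26,19],[28,0],[30,3],[33,17],[39,0],[40,14],[49,0]]
[[4,3],[10,7],[16,0],[19,19],[28,0],[30,3],[33,17],[39,0],[40,14],[49,0]]
[[4,3],[10,7],[16,0],[19,19],[28,0],[30,3],[33,17],[39,9],[40,14],[49,0]]
[[4,3],[10,7],[16,0],[17,19],[34,17],[39,9],[40,14],[49,0]]
[[4,3],[7,9],[17,19],[34,17],[39,9],[40,14],[49,0]]
[[4,3],[7,9],[17,19],[34,17],[39,9],[40,14],[49,0]]
[[4,3],[7,9],[17,19],[34,17],[39,9],[40,14],[49,0]]
[[4,3],[7,9],[17,19],[34,17],[39,9],[40,14],[49,1],[50,0]]
[[4,3],[7,9],[17,19],[34,17],[39,9],[40,14],[49,1],[50,0]]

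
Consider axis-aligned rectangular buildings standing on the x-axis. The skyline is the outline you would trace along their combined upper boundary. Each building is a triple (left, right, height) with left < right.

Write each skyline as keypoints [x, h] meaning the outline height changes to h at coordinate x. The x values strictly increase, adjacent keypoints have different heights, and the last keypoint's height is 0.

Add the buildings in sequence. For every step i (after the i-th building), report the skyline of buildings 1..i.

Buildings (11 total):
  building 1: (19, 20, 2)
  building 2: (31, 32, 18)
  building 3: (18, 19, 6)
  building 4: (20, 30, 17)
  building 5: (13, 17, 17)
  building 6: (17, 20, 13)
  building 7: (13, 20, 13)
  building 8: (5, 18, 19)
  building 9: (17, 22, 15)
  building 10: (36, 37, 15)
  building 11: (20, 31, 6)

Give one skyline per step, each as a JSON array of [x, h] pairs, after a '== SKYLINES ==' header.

== SKYLINES ==
[[19,2],[20,0]]
[[19,2],[20,0],[31,18],[32,0]]
[[18,6],[19,2],[20,0],[31,18],[32,0]]
[[18,6],[19,2],[20,17],[30,0],[31,18],[32,0]]
[[13,17],[17,0],[18,6],[19,2],[20,17],[30,0],[31,18],[32,0]]
[[13,17],[17,13],[20,17],[30,0],[31,18],[32,0]]
[[13,17],[17,13],[20,17],[30,0],[31,18],[32,0]]
[[5,19],[18,13],[20,17],[30,0],[31,18],[32,0]]
[[5,19],[18,15],[20,17],[30,0],[31,18],[32,0]]
[[5,19],[18,15],[20,17],[30,0],[31,18],[32,0],[36,15],[37,0]]
[[5,19],[18,15],[20,17],[30,6],[31,18],[32,0],[36,15],[37,0]]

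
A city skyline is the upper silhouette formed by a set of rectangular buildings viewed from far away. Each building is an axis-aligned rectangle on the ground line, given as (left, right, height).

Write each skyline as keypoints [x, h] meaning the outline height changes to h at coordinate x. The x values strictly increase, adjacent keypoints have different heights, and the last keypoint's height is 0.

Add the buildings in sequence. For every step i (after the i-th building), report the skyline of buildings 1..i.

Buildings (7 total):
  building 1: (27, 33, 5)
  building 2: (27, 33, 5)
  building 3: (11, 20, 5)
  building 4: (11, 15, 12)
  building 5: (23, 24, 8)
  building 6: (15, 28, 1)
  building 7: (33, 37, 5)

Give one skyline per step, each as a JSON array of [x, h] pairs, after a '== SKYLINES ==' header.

== SKYLINES ==
[[27,5],[33,0]]
[[27,5],[33,0]]
[[11,5],[20,0],[27,5],[33,0]]
[[11,12],[15,5],[20,0],[27,5],[33,0]]
[[11,12],[15,5],[20,0],[23,8],[24,0],[27,5],[33,0]]
[[11,12],[15,5],[20,1],[23,8],[24,1],[27,5],[33,0]]
[[11,12],[15,5],[20,1],[23,8],[24,1],[27,5],[37,0]]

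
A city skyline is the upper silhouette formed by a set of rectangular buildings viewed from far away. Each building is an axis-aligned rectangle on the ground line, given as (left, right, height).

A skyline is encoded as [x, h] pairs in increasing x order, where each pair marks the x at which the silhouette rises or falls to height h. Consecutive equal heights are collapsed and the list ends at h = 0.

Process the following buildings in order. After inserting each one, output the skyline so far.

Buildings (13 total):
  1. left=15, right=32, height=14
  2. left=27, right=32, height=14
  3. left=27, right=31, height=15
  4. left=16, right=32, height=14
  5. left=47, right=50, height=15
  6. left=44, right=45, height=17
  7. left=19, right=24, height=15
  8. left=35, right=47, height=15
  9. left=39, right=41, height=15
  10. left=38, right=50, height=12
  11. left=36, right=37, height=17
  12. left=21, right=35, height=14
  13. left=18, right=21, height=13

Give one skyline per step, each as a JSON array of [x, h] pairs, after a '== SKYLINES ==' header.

== SKYLINES ==
[[15,14],[32,0]]
[[15,14],[32,0]]
[[15,14],[27,15],[31,14],[32,0]]
[[15,14],[27,15],[31,14],[32,0]]
[[15,14],[27,15],[31,14],[32,0],[47,15],[50,0]]
[[15,14],[27,15],[31,14],[32,0],[44,17],[45,0],[47,15],[50,0]]
[[15,14],[19,15],[24,14],[27,15],[31,14],[32,0],[44,17],[45,0],[47,15],[50,0]]
[[15,14],[19,15],[24,14],[27,15],[31,14],[32,0],[35,15],[44,17],[45,15],[50,0]]
[[15,14],[19,15],[24,14],[27,15],[31,14],[32,0],[35,15],[44,17],[45,15],[50,0]]
[[15,14],[19,15],[24,14],[27,15],[31,14],[32,0],[35,15],[44,17],[45,15],[50,0]]
[[15,14],[19,15],[24,14],[27,15],[31,14],[32,0],[35,15],[36,17],[37,15],[44,17],[45,15],[50,0]]
[[15,14],[19,15],[24,14],[27,15],[31,14],[35,15],[36,17],[37,15],[44,17],[45,15],[50,0]]
[[15,14],[19,15],[24,14],[27,15],[31,14],[35,15],[36,17],[37,15],[44,17],[45,15],[50,0]]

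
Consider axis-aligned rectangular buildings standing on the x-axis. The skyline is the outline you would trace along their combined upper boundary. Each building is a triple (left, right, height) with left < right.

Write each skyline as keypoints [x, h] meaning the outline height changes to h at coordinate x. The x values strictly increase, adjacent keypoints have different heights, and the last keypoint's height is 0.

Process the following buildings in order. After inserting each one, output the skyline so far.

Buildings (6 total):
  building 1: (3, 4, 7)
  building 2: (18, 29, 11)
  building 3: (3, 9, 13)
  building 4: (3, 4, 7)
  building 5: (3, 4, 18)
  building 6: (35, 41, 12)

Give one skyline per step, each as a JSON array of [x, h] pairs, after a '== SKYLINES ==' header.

== SKYLINES ==
[[3,7],[4,0]]
[[3,7],[4,0],[18,11],[29,0]]
[[3,13],[9,0],[18,11],[29,0]]
[[3,13],[9,0],[18,11],[29,0]]
[[3,18],[4,13],[9,0],[18,11],[29,0]]
[[3,18],[4,13],[9,0],[18,11],[29,0],[35,12],[41,0]]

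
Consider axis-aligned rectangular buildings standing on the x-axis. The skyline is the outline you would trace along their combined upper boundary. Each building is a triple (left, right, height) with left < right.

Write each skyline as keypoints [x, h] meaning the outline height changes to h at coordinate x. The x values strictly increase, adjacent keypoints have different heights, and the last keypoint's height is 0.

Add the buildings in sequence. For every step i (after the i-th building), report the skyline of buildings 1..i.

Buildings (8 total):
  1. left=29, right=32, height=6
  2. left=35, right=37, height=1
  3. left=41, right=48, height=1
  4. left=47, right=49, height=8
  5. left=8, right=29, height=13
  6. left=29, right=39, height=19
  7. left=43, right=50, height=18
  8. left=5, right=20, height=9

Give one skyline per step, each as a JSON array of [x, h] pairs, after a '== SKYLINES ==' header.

== SKYLINES ==
[[29,6],[32,0]]
[[29,6],[32,0],[35,1],[37,0]]
[[29,6],[32,0],[35,1],[37,0],[41,1],[48,0]]
[[29,6],[32,0],[35,1],[37,0],[41,1],[47,8],[49,0]]
[[8,13],[29,6],[32,0],[35,1],[37,0],[41,1],[47,8],[49,0]]
[[8,13],[29,19],[39,0],[41,1],[47,8],[49,0]]
[[8,13],[29,19],[39,0],[41,1],[43,18],[50,0]]
[[5,9],[8,13],[29,19],[39,0],[41,1],[43,18],[50,0]]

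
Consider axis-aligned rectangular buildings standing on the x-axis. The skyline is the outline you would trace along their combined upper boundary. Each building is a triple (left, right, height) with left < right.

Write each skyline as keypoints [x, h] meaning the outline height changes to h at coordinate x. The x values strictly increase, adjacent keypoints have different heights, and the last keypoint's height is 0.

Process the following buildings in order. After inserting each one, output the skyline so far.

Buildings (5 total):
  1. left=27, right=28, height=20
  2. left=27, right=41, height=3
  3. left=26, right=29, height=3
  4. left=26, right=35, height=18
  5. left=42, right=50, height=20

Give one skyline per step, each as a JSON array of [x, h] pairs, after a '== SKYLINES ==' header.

== SKYLINES ==
[[27,20],[28,0]]
[[27,20],[28,3],[41,0]]
[[26,3],[27,20],[28,3],[41,0]]
[[26,18],[27,20],[28,18],[35,3],[41,0]]
[[26,18],[27,20],[28,18],[35,3],[41,0],[42,20],[50,0]]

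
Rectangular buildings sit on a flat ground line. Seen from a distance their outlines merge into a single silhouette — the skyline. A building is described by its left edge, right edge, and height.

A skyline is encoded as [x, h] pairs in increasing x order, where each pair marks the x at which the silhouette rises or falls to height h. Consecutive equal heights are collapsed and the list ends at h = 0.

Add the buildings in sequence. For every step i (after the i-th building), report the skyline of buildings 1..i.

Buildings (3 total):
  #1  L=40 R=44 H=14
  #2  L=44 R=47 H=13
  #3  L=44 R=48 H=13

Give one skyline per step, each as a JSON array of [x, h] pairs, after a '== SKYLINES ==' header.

== SKYLINES ==
[[40,14],[44,0]]
[[40,14],[44,13],[47,0]]
[[40,14],[44,13],[48,0]]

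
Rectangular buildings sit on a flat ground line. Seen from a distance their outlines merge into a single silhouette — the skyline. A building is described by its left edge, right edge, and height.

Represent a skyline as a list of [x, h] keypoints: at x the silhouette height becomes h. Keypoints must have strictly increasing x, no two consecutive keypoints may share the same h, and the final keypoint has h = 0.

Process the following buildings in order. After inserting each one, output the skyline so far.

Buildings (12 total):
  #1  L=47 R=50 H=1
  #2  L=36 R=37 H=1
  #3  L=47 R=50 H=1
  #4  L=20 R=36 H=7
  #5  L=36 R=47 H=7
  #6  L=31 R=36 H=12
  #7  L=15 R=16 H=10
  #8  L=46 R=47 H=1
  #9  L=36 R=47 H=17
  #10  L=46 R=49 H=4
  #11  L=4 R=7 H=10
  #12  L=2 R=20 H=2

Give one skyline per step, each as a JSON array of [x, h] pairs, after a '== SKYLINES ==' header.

== SKYLINES ==
[[47,1],[50,0]]
[[36,1],[37,0],[47,1],[50,0]]
[[36,1],[37,0],[47,1],[50,0]]
[[20,7],[36,1],[37,0],[47,1],[50,0]]
[[20,7],[47,1],[50,0]]
[[20,7],[31,12],[36,7],[47,1],[50,0]]
[[15,10],[16,0],[20,7],[31,12],[36,7],[47,1],[50,0]]
[[15,10],[16,0],[20,7],[31,12],[36,7],[47,1],[50,0]]
[[15,10],[16,0],[20,7],[31,12],[36,17],[47,1],[50,0]]
[[15,10],[16,0],[20,7],[31,12],[36,17],[47,4],[49,1],[50,0]]
[[4,10],[7,0],[15,10],[16,0],[20,7],[31,12],[36,17],[47,4],[49,1],[50,0]]
[[2,2],[4,10],[7,2],[15,10],[16,2],[20,7],[31,12],[36,17],[47,4],[49,1],[50,0]]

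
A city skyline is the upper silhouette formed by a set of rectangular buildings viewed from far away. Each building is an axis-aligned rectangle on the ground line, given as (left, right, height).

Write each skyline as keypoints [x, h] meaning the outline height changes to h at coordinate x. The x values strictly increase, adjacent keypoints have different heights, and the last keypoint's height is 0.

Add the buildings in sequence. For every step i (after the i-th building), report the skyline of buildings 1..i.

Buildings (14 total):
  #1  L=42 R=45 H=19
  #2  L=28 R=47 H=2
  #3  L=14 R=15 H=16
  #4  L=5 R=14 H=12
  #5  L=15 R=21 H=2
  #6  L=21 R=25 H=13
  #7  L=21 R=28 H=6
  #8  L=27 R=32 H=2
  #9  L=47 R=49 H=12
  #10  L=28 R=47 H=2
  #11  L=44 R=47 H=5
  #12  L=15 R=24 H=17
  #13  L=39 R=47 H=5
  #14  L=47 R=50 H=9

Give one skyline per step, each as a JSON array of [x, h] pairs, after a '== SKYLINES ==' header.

== SKYLINES ==
[[42,19],[45,0]]
[[28,2],[42,19],[45,2],[47,0]]
[[14,16],[15,0],[28,2],[42,19],[45,2],[47,0]]
[[5,12],[14,16],[15,0],[28,2],[42,19],[45,2],[47,0]]
[[5,12],[14,16],[15,2],[21,0],[28,2],[42,19],[45,2],[47,0]]
[[5,12],[14,16],[15,2],[21,13],[25,0],[28,2],[42,19],[45,2],[47,0]]
[[5,12],[14,16],[15,2],[21,13],[25,6],[28,2],[42,19],[45,2],[47,0]]
[[5,12],[14,16],[15,2],[21,13],[25,6],[28,2],[42,19],[45,2],[47,0]]
[[5,12],[14,16],[15,2],[21,13],[25,6],[28,2],[42,19],[45,2],[47,12],[49,0]]
[[5,12],[14,16],[15,2],[21,13],[25,6],[28,2],[42,19],[45,2],[47,12],[49,0]]
[[5,12],[14,16],[15,2],[21,13],[25,6],[28,2],[42,19],[45,5],[47,12],[49,0]]
[[5,12],[14,16],[15,17],[24,13],[25,6],[28,2],[42,19],[45,5],[47,12],[49,0]]
[[5,12],[14,16],[15,17],[24,13],[25,6],[28,2],[39,5],[42,19],[45,5],[47,12],[49,0]]
[[5,12],[14,16],[15,17],[24,13],[25,6],[28,2],[39,5],[42,19],[45,5],[47,12],[49,9],[50,0]]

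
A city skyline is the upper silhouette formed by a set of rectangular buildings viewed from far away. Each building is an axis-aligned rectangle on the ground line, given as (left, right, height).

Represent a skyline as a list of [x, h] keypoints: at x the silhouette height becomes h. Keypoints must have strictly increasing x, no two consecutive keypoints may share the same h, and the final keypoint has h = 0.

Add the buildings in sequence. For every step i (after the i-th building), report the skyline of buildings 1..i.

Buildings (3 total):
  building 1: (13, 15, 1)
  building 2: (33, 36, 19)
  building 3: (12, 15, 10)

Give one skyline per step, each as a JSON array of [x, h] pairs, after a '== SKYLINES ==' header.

== SKYLINES ==
[[13,1],[15,0]]
[[13,1],[15,0],[33,19],[36,0]]
[[12,10],[15,0],[33,19],[36,0]]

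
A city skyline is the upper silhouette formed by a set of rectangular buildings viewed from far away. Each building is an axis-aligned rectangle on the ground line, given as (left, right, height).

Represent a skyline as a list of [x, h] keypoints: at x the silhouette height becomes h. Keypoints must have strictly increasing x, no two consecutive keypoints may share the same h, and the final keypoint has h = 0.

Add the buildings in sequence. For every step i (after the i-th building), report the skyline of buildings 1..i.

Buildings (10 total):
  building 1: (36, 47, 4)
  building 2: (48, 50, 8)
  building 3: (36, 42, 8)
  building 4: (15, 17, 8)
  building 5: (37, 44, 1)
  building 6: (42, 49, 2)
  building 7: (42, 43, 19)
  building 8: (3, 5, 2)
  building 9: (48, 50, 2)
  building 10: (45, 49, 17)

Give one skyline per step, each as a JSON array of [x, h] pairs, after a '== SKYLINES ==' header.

== SKYLINES ==
[[36,4],[47,0]]
[[36,4],[47,0],[48,8],[50,0]]
[[36,8],[42,4],[47,0],[48,8],[50,0]]
[[15,8],[17,0],[36,8],[42,4],[47,0],[48,8],[50,0]]
[[15,8],[17,0],[36,8],[42,4],[47,0],[48,8],[50,0]]
[[15,8],[17,0],[36,8],[42,4],[47,2],[48,8],[50,0]]
[[15,8],[17,0],[36,8],[42,19],[43,4],[47,2],[48,8],[50,0]]
[[3,2],[5,0],[15,8],[17,0],[36,8],[42,19],[43,4],[47,2],[48,8],[50,0]]
[[3,2],[5,0],[15,8],[17,0],[36,8],[42,19],[43,4],[47,2],[48,8],[50,0]]
[[3,2],[5,0],[15,8],[17,0],[36,8],[42,19],[43,4],[45,17],[49,8],[50,0]]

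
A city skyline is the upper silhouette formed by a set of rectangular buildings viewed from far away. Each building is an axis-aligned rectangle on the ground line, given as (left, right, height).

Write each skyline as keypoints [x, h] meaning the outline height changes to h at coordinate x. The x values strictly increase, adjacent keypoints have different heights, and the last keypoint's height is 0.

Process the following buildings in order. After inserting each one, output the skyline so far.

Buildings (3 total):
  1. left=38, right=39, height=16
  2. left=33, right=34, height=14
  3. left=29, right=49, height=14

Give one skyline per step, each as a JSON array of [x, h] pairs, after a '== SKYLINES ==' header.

== SKYLINES ==
[[38,16],[39,0]]
[[33,14],[34,0],[38,16],[39,0]]
[[29,14],[38,16],[39,14],[49,0]]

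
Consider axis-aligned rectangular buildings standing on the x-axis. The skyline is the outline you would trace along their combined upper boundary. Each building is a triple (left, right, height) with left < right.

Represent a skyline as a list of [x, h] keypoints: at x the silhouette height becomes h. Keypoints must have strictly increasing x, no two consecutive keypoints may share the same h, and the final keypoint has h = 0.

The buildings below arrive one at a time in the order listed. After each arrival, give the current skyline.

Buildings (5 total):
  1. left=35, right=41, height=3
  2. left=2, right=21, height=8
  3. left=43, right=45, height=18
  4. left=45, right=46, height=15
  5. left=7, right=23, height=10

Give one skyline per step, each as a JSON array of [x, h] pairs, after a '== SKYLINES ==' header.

== SKYLINES ==
[[35,3],[41,0]]
[[2,8],[21,0],[35,3],[41,0]]
[[2,8],[21,0],[35,3],[41,0],[43,18],[45,0]]
[[2,8],[21,0],[35,3],[41,0],[43,18],[45,15],[46,0]]
[[2,8],[7,10],[23,0],[35,3],[41,0],[43,18],[45,15],[46,0]]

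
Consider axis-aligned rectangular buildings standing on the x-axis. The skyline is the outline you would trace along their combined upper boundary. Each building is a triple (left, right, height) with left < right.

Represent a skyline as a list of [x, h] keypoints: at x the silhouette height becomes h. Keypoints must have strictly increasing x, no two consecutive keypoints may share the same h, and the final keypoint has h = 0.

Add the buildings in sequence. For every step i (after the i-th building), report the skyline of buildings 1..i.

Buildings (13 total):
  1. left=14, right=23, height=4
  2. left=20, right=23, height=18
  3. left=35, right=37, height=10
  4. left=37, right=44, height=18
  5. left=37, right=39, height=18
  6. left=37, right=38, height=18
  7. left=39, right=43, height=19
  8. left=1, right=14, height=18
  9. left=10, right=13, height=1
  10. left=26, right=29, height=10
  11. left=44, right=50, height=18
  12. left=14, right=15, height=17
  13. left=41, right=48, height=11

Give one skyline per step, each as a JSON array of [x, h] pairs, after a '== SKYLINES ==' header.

== SKYLINES ==
[[14,4],[23,0]]
[[14,4],[20,18],[23,0]]
[[14,4],[20,18],[23,0],[35,10],[37,0]]
[[14,4],[20,18],[23,0],[35,10],[37,18],[44,0]]
[[14,4],[20,18],[23,0],[35,10],[37,18],[44,0]]
[[14,4],[20,18],[23,0],[35,10],[37,18],[44,0]]
[[14,4],[20,18],[23,0],[35,10],[37,18],[39,19],[43,18],[44,0]]
[[1,18],[14,4],[20,18],[23,0],[35,10],[37,18],[39,19],[43,18],[44,0]]
[[1,18],[14,4],[20,18],[23,0],[35,10],[37,18],[39,19],[43,18],[44,0]]
[[1,18],[14,4],[20,18],[23,0],[26,10],[29,0],[35,10],[37,18],[39,19],[43,18],[44,0]]
[[1,18],[14,4],[20,18],[23,0],[26,10],[29,0],[35,10],[37,18],[39,19],[43,18],[50,0]]
[[1,18],[14,17],[15,4],[20,18],[23,0],[26,10],[29,0],[35,10],[37,18],[39,19],[43,18],[50,0]]
[[1,18],[14,17],[15,4],[20,18],[23,0],[26,10],[29,0],[35,10],[37,18],[39,19],[43,18],[50,0]]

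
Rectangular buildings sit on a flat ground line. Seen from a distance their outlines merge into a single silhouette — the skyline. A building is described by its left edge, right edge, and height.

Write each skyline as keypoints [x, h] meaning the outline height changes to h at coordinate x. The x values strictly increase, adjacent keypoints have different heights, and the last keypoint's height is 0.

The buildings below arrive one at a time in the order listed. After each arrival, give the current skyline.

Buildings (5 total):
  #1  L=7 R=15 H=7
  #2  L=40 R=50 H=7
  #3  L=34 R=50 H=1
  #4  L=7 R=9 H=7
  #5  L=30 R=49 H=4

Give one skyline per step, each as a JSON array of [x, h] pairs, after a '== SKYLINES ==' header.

== SKYLINES ==
[[7,7],[15,0]]
[[7,7],[15,0],[40,7],[50,0]]
[[7,7],[15,0],[34,1],[40,7],[50,0]]
[[7,7],[15,0],[34,1],[40,7],[50,0]]
[[7,7],[15,0],[30,4],[40,7],[50,0]]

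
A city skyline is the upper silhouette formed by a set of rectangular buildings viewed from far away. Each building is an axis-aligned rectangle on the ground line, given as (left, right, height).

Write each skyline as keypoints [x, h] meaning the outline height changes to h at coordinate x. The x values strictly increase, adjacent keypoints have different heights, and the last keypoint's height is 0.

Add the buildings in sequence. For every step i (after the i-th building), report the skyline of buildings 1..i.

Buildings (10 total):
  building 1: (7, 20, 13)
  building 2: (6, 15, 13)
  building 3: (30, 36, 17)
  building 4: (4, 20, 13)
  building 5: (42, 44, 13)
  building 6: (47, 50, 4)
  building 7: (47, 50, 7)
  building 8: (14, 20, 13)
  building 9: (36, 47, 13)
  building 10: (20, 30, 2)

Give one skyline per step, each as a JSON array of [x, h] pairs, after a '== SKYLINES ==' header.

== SKYLINES ==
[[7,13],[20,0]]
[[6,13],[20,0]]
[[6,13],[20,0],[30,17],[36,0]]
[[4,13],[20,0],[30,17],[36,0]]
[[4,13],[20,0],[30,17],[36,0],[42,13],[44,0]]
[[4,13],[20,0],[30,17],[36,0],[42,13],[44,0],[47,4],[50,0]]
[[4,13],[20,0],[30,17],[36,0],[42,13],[44,0],[47,7],[50,0]]
[[4,13],[20,0],[30,17],[36,0],[42,13],[44,0],[47,7],[50,0]]
[[4,13],[20,0],[30,17],[36,13],[47,7],[50,0]]
[[4,13],[20,2],[30,17],[36,13],[47,7],[50,0]]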